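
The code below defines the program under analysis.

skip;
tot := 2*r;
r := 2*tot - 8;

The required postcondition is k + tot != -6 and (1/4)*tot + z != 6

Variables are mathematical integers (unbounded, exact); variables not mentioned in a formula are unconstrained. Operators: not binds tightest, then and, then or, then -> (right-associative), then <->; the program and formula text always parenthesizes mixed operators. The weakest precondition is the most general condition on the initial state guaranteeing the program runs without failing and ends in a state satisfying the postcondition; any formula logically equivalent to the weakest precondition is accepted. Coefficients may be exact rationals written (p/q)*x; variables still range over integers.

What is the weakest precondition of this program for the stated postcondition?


Working backward. After the program, k + tot != -6 and (1/4)*tot + z != 6 must hold.
Before r := 2*tot - 8: k + tot != -6 and (1/4)*tot + z != 6
Before tot := 2*r: k + 2*r != -6 and (1/2)*r + z != 6
Before skip: k + 2*r != -6 and (1/2)*r + z != 6
Answer: WP = k + 2*r != -6 and (1/2)*r + z != 6


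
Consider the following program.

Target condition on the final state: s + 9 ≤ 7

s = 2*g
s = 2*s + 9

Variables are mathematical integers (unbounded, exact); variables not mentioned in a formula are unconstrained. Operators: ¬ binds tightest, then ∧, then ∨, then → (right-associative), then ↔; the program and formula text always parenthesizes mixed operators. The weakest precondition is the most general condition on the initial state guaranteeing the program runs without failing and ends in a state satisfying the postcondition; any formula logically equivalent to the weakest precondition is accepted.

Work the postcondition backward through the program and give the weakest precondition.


Working backward. After the program, the postcondition s + 9 ≤ 7 must hold; in canonical form it is s ≤ -2.
Before s := 2*s + 9: 2*s ≤ -11
Before s := 2*g: 4*g ≤ -11
Answer: WP = 4*g ≤ -11


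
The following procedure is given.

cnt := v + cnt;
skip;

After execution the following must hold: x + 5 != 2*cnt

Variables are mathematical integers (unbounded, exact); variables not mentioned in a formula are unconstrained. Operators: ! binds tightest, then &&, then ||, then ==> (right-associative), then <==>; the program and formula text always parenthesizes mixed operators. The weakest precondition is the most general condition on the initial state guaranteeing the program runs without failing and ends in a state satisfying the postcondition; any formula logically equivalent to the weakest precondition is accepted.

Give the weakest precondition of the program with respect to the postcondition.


Working backward. After the program, the postcondition x + 5 != 2*cnt must hold; in canonical form it is x != 2*cnt - 5.
Before skip: x != 2*cnt - 5
Before cnt := v + cnt: x != 2*cnt + 2*v - 5
Answer: WP = x != 2*cnt + 2*v - 5


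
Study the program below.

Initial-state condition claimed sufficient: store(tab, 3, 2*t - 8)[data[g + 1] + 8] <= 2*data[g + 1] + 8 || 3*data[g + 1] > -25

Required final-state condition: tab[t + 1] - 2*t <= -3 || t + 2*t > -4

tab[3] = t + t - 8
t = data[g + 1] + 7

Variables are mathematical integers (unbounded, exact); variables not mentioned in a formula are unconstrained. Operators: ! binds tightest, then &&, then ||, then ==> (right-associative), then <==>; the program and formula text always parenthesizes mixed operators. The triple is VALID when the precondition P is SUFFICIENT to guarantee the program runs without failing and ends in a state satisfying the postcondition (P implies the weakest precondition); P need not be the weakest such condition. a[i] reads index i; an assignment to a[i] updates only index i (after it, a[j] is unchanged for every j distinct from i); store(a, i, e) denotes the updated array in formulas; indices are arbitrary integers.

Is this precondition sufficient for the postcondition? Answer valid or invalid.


Working backward. After the program, the postcondition tab[t + 1] - 2*t <= -3 || t + 2*t > -4 must hold; in canonical form it is tab[t + 1] <= 2*t - 3 || 3*t > -4.
Before t := data[g + 1] + 7: tab[data[g + 1] + 8] <= 2*data[g + 1] + 11 || 3*data[g + 1] > -25
Before tab[3] := t + t - 8: store(tab, 3, 2*t - 8)[data[g + 1] + 8] <= 2*data[g + 1] + 11 || 3*data[g + 1] > -25
The weakest precondition is store(tab, 3, 2*t - 8)[data[g + 1] + 8] <= 2*data[g + 1] + 11 || 3*data[g + 1] > -25.
Check whether store(tab, 3, 2*t - 8)[data[g + 1] + 8] <= 2*data[g + 1] + 8 || 3*data[g + 1] > -25 implies it.
Every state satisfying the precondition satisfies the weakest precondition: the implication holds.
Answer: valid


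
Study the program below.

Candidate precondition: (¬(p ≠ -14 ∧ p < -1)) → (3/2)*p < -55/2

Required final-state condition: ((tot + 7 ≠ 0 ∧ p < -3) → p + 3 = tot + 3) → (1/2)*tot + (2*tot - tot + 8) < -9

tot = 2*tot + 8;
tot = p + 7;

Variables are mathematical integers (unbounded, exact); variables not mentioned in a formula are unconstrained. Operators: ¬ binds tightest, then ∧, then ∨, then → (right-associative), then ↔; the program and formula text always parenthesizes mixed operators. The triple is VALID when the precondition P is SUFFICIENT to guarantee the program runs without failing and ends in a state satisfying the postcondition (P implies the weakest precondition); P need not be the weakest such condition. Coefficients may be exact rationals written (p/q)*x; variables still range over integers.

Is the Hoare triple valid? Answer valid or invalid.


Working backward. After the program, the postcondition ((tot + 7 ≠ 0 ∧ p < -3) → p + 3 = tot + 3) → (1/2)*tot + (2*tot - tot + 8) < -9 must hold; in canonical form it is ((tot ≠ -7 ∧ p < -3) → p = tot) → (3/2)*tot < -17.
Before tot := p + 7: (¬(p ≠ -14 ∧ p < -3)) → (3/2)*p < -55/2
Before tot := 2*tot + 8: (¬(p ≠ -14 ∧ p < -3)) → (3/2)*p < -55/2
The weakest precondition is (¬(p ≠ -14 ∧ p < -3)) → (3/2)*p < -55/2.
Check whether (¬(p ≠ -14 ∧ p < -1)) → (3/2)*p < -55/2 implies it.
Countermodel: at the initial state p = -3, the precondition holds but the weakest precondition fails.
Answer: invalid


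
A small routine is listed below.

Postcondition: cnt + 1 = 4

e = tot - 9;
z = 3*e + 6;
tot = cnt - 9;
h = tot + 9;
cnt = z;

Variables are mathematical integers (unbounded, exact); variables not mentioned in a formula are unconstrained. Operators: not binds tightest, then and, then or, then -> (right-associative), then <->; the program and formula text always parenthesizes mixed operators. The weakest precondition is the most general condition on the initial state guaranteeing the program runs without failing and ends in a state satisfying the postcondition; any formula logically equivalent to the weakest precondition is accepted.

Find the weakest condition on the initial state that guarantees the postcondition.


Working backward. After the program, the postcondition cnt + 1 = 4 must hold; in canonical form it is cnt = 3.
Before cnt := z: z = 3
Before h := tot + 9: z = 3
Before tot := cnt - 9: z = 3
Before z := 3*e + 6: 3*e = -3
Before e := tot - 9: 3*tot = 24
Answer: WP = 3*tot = 24


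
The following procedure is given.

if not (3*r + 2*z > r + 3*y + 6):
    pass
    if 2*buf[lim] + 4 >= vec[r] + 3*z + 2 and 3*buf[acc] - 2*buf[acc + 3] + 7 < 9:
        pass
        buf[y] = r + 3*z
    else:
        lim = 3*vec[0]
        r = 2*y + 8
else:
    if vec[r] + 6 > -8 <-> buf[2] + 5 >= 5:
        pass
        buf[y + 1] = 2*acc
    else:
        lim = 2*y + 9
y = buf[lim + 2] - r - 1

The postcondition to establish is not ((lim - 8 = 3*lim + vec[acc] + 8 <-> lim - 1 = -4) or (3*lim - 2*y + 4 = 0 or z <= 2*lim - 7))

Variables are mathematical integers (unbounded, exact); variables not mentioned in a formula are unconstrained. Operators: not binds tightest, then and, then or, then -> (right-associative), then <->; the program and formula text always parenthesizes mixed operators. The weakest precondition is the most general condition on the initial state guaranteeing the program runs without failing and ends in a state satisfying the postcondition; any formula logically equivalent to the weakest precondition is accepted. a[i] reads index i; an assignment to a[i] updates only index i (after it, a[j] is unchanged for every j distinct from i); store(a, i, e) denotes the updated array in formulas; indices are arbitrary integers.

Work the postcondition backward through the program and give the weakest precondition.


Working backward. After the program, the postcondition not ((lim - 8 = 3*lim + vec[acc] + 8 <-> lim - 1 = -4) or (3*lim - 2*y + 4 = 0 or z <= 2*lim - 7)) must hold; in canonical form it is not ((vec[acc] + 2*lim = -16 <-> lim = -3) or 3*lim = 2*y - 4 or z <= 2*lim - 7).
Before y := buf[lim + 2] - r - 1: not ((vec[acc] + 2*lim = -16 <-> lim = -3) or 3*lim + 2*r = 2*buf[lim + 2] - 6 or z <= 2*lim - 7)
Then branch requires ((2*buf[lim] >= vec[r] + 3*z - 2 and 3*buf[acc] < 2*buf[acc + 3] + 2) -> (not ((vec[acc] + 2*lim = -16 <-> lim = -3) or 3*lim + 2*r = 2*store(buf, y, r + 3*z)[lim + 2] - 6 or z <= 2*lim - 7))) and ((not (2*buf[lim] >= vec[r] + 3*z - 2 and 3*buf[acc] < 2*buf[acc + 3] + 2)) -> (not ((6*vec[0] + vec[acc] = -16 <-> 3*vec[0] = -3) or 9*vec[0] + 4*y = 2*buf[3*vec[0] + 2] - 22 or z <= 6*vec[0] - 7))); else branch requires ((vec[r] > -14 <-> buf[2] >= 0) -> (not ((vec[acc] + 2*lim = -16 <-> lim = -3) or 3*lim + 2*r = 2*store(buf, y + 1, 2*acc)[lim + 2] - 6 or z <= 2*lim - 7))) and ((not (vec[r] > -14 <-> buf[2] >= 0)) -> (not ((vec[acc] + 4*y = -34 <-> 2*y = -12) or 2*r + 6*y = 2*buf[2*y + 11] - 33 or z <= 4*y + 11))).
Before the if: ((not (2*r + 2*z > 3*y + 6)) -> (((2*buf[lim] >= vec[r] + 3*z - 2 and 3*buf[acc] < 2*buf[acc + 3] + 2) -> (not ((vec[acc] + 2*lim = -16 <-> lim = -3) or 3*lim + 2*r = 2*store(buf, y, r + 3*z)[lim + 2] - 6 or z <= 2*lim - 7))) and ((not (2*buf[lim] >= vec[r] + 3*z - 2 and 3*buf[acc] < 2*buf[acc + 3] + 2)) -> (not ((6*vec[0] + vec[acc] = -16 <-> 3*vec[0] = -3) or 9*vec[0] + 4*y = 2*buf[3*vec[0] + 2] - 22 or z <= 6*vec[0] - 7))))) and (2*r + 2*z > 3*y + 6 -> (((vec[r] > -14 <-> buf[2] >= 0) -> (not ((vec[acc] + 2*lim = -16 <-> lim = -3) or 3*lim + 2*r = 2*store(buf, y + 1, 2*acc)[lim + 2] - 6 or z <= 2*lim - 7))) and ((not (vec[r] > -14 <-> buf[2] >= 0)) -> (not ((vec[acc] + 4*y = -34 <-> 2*y = -12) or 2*r + 6*y = 2*buf[2*y + 11] - 33 or z <= 4*y + 11)))))
Answer: WP = ((not (2*r + 2*z > 3*y + 6)) -> (((2*buf[lim] >= vec[r] + 3*z - 2 and 3*buf[acc] < 2*buf[acc + 3] + 2) -> (not ((vec[acc] + 2*lim = -16 <-> lim = -3) or 3*lim + 2*r = 2*store(buf, y, r + 3*z)[lim + 2] - 6 or z <= 2*lim - 7))) and ((not (2*buf[lim] >= vec[r] + 3*z - 2 and 3*buf[acc] < 2*buf[acc + 3] + 2)) -> (not ((6*vec[0] + vec[acc] = -16 <-> 3*vec[0] = -3) or 9*vec[0] + 4*y = 2*buf[3*vec[0] + 2] - 22 or z <= 6*vec[0] - 7))))) and (2*r + 2*z > 3*y + 6 -> (((vec[r] > -14 <-> buf[2] >= 0) -> (not ((vec[acc] + 2*lim = -16 <-> lim = -3) or 3*lim + 2*r = 2*store(buf, y + 1, 2*acc)[lim + 2] - 6 or z <= 2*lim - 7))) and ((not (vec[r] > -14 <-> buf[2] >= 0)) -> (not ((vec[acc] + 4*y = -34 <-> 2*y = -12) or 2*r + 6*y = 2*buf[2*y + 11] - 33 or z <= 4*y + 11)))))


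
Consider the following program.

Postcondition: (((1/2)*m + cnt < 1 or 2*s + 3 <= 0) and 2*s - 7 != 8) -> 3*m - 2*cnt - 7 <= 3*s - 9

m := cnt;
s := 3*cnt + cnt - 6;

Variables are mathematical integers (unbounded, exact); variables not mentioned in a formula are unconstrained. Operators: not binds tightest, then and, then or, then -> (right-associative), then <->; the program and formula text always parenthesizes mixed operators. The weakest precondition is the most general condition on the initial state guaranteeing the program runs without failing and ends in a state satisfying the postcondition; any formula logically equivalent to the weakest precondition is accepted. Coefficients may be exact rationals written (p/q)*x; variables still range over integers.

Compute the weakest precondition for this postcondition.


Working backward. After the program, the postcondition (((1/2)*m + cnt < 1 or 2*s + 3 <= 0) and 2*s - 7 != 8) -> 3*m - 2*cnt - 7 <= 3*s - 9 must hold; in canonical form it is ((cnt + (1/2)*m < 1 or 2*s <= -3) and 2*s != 15) -> 3*m <= 2*cnt + 3*s - 2.
Before s := 3*cnt + cnt - 6: ((cnt + (1/2)*m < 1 or 8*cnt <= 9) and 8*cnt != 27) -> 3*m <= 14*cnt - 20
Before m := cnt: (((3/2)*cnt < 1 or 8*cnt <= 9) and 8*cnt != 27) -> 11*cnt >= 20
Answer: WP = (((3/2)*cnt < 1 or 8*cnt <= 9) and 8*cnt != 27) -> 11*cnt >= 20


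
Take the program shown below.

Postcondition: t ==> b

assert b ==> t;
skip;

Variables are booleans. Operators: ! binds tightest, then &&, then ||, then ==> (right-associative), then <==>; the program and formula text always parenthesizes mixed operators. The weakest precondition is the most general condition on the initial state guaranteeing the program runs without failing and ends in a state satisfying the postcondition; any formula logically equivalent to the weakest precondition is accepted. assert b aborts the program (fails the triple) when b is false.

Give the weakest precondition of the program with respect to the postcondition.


Working backward. After the program, t ==> b must hold.
Before skip: t ==> b
Before assert b ==> t: (b ==> t) && (t ==> b)
Answer: WP = (b ==> t) && (t ==> b)


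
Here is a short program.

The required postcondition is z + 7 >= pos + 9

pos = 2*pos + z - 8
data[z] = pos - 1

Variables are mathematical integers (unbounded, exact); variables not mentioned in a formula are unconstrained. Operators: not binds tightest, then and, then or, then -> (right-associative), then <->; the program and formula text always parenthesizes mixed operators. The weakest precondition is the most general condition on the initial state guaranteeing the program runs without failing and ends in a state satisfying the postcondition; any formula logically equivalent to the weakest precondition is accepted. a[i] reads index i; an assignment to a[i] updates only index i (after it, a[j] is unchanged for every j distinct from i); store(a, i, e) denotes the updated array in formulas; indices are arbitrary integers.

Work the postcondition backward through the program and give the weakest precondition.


Working backward. After the program, the postcondition z + 7 >= pos + 9 must hold; in canonical form it is z >= pos + 2.
Before data[z] := pos - 1: z >= pos + 2
Before pos := 2*pos + z - 8: 2*pos <= 6
Answer: WP = 2*pos <= 6


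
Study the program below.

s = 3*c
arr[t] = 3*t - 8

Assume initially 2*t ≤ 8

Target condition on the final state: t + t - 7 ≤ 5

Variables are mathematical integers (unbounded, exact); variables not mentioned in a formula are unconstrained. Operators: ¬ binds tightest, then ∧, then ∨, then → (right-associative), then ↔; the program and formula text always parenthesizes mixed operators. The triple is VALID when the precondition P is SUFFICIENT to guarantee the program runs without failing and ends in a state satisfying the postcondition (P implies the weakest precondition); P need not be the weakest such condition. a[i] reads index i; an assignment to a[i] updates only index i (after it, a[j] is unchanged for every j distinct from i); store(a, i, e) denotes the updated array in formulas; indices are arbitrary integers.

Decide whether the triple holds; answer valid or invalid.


Working backward. After the program, the postcondition t + t - 7 ≤ 5 must hold; in canonical form it is 2*t ≤ 12.
Before arr[t] := 3*t - 8: 2*t ≤ 12
Before s := 3*c: 2*t ≤ 12
The weakest precondition is 2*t ≤ 12.
Check whether 2*t ≤ 8 implies it.
Every state satisfying the precondition satisfies the weakest precondition: the implication holds.
Answer: valid


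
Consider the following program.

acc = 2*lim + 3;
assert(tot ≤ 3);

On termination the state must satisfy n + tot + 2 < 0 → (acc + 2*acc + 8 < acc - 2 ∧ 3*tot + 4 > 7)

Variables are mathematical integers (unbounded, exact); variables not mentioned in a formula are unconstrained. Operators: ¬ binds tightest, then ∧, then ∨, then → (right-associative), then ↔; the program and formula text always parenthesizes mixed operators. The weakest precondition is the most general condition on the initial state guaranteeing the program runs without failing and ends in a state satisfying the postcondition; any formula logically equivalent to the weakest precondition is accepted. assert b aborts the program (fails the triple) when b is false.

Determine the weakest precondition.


Working backward. After the program, the postcondition n + tot + 2 < 0 → (acc + 2*acc + 8 < acc - 2 ∧ 3*tot + 4 > 7) must hold; in canonical form it is n + tot < -2 → (2*acc < -10 ∧ 3*tot > 3).
Before assert tot ≤ 3: tot ≤ 3 ∧ (n + tot < -2 → (2*acc < -10 ∧ 3*tot > 3))
Before acc := 2*lim + 3: tot ≤ 3 ∧ (n + tot < -2 → (4*lim < -16 ∧ 3*tot > 3))
Answer: WP = tot ≤ 3 ∧ (n + tot < -2 → (4*lim < -16 ∧ 3*tot > 3))


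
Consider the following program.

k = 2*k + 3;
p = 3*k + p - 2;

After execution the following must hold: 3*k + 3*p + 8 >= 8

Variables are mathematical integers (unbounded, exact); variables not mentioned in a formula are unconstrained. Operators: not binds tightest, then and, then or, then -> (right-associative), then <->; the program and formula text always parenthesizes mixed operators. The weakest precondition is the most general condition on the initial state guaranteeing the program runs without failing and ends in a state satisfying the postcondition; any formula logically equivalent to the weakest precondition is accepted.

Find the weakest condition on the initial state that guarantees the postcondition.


Working backward. After the program, the postcondition 3*k + 3*p + 8 >= 8 must hold; in canonical form it is 3*k + 3*p >= 0.
Before p := 3*k + p - 2: 12*k + 3*p >= 6
Before k := 2*k + 3: 24*k + 3*p >= -30
Answer: WP = 24*k + 3*p >= -30


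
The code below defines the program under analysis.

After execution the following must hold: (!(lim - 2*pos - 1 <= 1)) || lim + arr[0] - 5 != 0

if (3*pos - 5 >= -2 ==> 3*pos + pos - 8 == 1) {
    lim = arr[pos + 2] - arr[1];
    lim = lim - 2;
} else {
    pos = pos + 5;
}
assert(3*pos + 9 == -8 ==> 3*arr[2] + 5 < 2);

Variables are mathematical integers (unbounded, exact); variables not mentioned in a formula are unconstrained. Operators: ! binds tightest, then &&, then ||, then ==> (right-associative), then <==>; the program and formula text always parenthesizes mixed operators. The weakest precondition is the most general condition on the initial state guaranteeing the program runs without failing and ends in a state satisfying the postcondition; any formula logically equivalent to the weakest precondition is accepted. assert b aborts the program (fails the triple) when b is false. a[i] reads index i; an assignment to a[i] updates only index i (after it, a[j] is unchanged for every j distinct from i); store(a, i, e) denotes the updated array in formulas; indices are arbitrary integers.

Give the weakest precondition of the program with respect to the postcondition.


Working backward. After the program, the postcondition (!(lim - 2*pos - 1 <= 1)) || lim + arr[0] - 5 != 0 must hold; in canonical form it is (!(lim <= 2*pos + 2)) || arr[0] + lim != 5.
Before assert 3*pos + 9 == -8 ==> 3*arr[2] + 5 < 2: (3*pos == -17 ==> 3*arr[2] < -3) && ((!(lim <= 2*pos + 2)) || arr[0] + lim != 5)
Then branch requires (3*pos == -17 ==> 3*arr[2] < -3) && ((!(arr[pos + 2] <= arr[1] + 2*pos + 4)) || arr[pos + 2] + arr[0] != arr[1] + 7); else branch requires (3*pos == -32 ==> 3*arr[2] < -3) && ((!(lim <= 2*pos + 12)) || arr[0] + lim != 5).
Before the if: ((3*pos >= 3 ==> 4*pos == 9) ==> ((3*pos == -17 ==> 3*arr[2] < -3) && ((!(arr[pos + 2] <= arr[1] + 2*pos + 4)) || arr[pos + 2] + arr[0] != arr[1] + 7))) && ((!(3*pos >= 3 ==> 4*pos == 9)) ==> ((3*pos == -32 ==> 3*arr[2] < -3) && ((!(lim <= 2*pos + 12)) || arr[0] + lim != 5)))
Answer: WP = ((3*pos >= 3 ==> 4*pos == 9) ==> ((3*pos == -17 ==> 3*arr[2] < -3) && ((!(arr[pos + 2] <= arr[1] + 2*pos + 4)) || arr[pos + 2] + arr[0] != arr[1] + 7))) && ((!(3*pos >= 3 ==> 4*pos == 9)) ==> ((3*pos == -32 ==> 3*arr[2] < -3) && ((!(lim <= 2*pos + 12)) || arr[0] + lim != 5)))


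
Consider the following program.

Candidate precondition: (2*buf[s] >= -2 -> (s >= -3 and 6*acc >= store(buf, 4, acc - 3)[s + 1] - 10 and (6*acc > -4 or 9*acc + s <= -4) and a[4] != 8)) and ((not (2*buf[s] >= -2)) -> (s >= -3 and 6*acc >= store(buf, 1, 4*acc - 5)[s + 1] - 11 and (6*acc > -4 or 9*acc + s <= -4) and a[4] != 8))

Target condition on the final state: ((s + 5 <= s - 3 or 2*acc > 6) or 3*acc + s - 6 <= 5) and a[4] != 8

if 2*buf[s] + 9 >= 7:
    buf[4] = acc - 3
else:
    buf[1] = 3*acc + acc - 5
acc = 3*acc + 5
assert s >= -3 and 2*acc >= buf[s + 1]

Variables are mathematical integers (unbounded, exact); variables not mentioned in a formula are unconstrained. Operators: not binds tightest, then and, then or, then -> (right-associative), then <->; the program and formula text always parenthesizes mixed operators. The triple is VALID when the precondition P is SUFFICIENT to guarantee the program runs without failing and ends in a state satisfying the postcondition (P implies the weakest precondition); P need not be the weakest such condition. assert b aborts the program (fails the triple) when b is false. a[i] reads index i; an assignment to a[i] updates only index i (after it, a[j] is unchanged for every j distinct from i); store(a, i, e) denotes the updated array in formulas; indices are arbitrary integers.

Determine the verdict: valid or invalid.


Working backward. After the program, the postcondition ((s + 5 <= s - 3 or 2*acc > 6) or 3*acc + s - 6 <= 5) and a[4] != 8 must hold; in canonical form it is (2*acc > 6 or 3*acc + s <= 11) and a[4] != 8.
Before assert s >= -3 and 2*acc >= buf[s + 1]: s >= -3 and 2*acc >= buf[s + 1] and (2*acc > 6 or 3*acc + s <= 11) and a[4] != 8
Before acc := 3*acc + 5: s >= -3 and 6*acc >= buf[s + 1] - 10 and (6*acc > -4 or 9*acc + s <= -4) and a[4] != 8
Then branch requires s >= -3 and 6*acc >= store(buf, 4, acc - 3)[s + 1] - 10 and (6*acc > -4 or 9*acc + s <= -4) and a[4] != 8; else branch requires s >= -3 and 6*acc >= store(buf, 1, 4*acc - 5)[s + 1] - 10 and (6*acc > -4 or 9*acc + s <= -4) and a[4] != 8.
Before the if: (2*buf[s] >= -2 -> (s >= -3 and 6*acc >= store(buf, 4, acc - 3)[s + 1] - 10 and (6*acc > -4 or 9*acc + s <= -4) and a[4] != 8)) and ((not (2*buf[s] >= -2)) -> (s >= -3 and 6*acc >= store(buf, 1, 4*acc - 5)[s + 1] - 10 and (6*acc > -4 or 9*acc + s <= -4) and a[4] != 8))
The weakest precondition is (2*buf[s] >= -2 -> (s >= -3 and 6*acc >= store(buf, 4, acc - 3)[s + 1] - 10 and (6*acc > -4 or 9*acc + s <= -4) and a[4] != 8)) and ((not (2*buf[s] >= -2)) -> (s >= -3 and 6*acc >= store(buf, 1, 4*acc - 5)[s + 1] - 10 and (6*acc > -4 or 9*acc + s <= -4) and a[4] != 8)).
Check whether (2*buf[s] >= -2 -> (s >= -3 and 6*acc >= store(buf, 4, acc - 3)[s + 1] - 10 and (6*acc > -4 or 9*acc + s <= -4) and a[4] != 8)) and ((not (2*buf[s] >= -2)) -> (s >= -3 and 6*acc >= store(buf, 1, 4*acc - 5)[s + 1] - 11 and (6*acc > -4 or 9*acc + s <= -4) and a[4] != 8)) implies it.
Countermodel: at the initial state a = {[-1] = 9, [0] = 9, [1] = 9, [4] = 9, elsewhere 9}, acc = 0, buf = {[-1] = -2, [0] = 11, [1] = 2, [4] = 2, elsewhere 2}, s = -1, the precondition holds but the weakest precondition fails.
Answer: invalid


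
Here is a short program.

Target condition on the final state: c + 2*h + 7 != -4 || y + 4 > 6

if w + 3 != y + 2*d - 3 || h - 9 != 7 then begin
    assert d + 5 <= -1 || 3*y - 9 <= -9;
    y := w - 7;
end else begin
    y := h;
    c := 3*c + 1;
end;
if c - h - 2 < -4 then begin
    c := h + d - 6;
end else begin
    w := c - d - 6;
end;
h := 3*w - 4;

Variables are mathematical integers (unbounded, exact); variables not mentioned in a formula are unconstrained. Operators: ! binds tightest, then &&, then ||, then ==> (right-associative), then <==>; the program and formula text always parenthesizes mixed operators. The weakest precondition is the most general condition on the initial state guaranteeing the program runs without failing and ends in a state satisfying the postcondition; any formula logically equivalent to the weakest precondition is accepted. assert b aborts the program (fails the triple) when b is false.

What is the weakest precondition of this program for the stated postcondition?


Working backward. After the program, the postcondition c + 2*h + 7 != -4 || y + 4 > 6 must hold; in canonical form it is c + 2*h != -11 || y > 2.
Before h := 3*w - 4: c + 6*w != -3 || y > 2
Then branch requires d + h + 6*w != 3 || y > 2; else branch requires 7*c != 6*d + 33 || y > 2.
Before the if: (c < h - 2 ==> (d + h + 6*w != 3 || y > 2)) && ((!(c < h - 2)) ==> (7*c != 6*d + 33 || y > 2))
Then branch requires (d <= -6 || 3*y <= 0) && (c < h - 2 ==> (d + h + 6*w != 3 || w > 9)) && ((!(c < h - 2)) ==> (7*c != 6*d + 33 || w > 9)); else branch requires (3*c < h - 3 ==> (d + h + 6*w != 3 || h > 2)) && ((!(3*c < h - 3)) ==> (21*c != 6*d + 26 || h > 2)).
Before the if: ((w != 2*d + y - 6 || h != 16) ==> ((d <= -6 || 3*y <= 0) && (c < h - 2 ==> (d + h + 6*w != 3 || w > 9)) && ((!(c < h - 2)) ==> (7*c != 6*d + 33 || w > 9)))) && ((!(w != 2*d + y - 6 || h != 16)) ==> ((3*c < h - 3 ==> (d + h + 6*w != 3 || h > 2)) && ((!(3*c < h - 3)) ==> (21*c != 6*d + 26 || h > 2))))
Answer: WP = ((w != 2*d + y - 6 || h != 16) ==> ((d <= -6 || 3*y <= 0) && (c < h - 2 ==> (d + h + 6*w != 3 || w > 9)) && ((!(c < h - 2)) ==> (7*c != 6*d + 33 || w > 9)))) && ((!(w != 2*d + y - 6 || h != 16)) ==> ((3*c < h - 3 ==> (d + h + 6*w != 3 || h > 2)) && ((!(3*c < h - 3)) ==> (21*c != 6*d + 26 || h > 2))))


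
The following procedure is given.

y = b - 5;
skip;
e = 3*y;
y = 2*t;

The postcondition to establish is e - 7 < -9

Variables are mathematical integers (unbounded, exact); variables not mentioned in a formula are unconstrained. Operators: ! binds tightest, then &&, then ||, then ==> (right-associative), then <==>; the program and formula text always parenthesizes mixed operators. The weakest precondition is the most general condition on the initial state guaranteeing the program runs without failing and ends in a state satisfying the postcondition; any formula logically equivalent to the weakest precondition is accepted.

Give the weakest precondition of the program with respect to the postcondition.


Working backward. After the program, the postcondition e - 7 < -9 must hold; in canonical form it is e < -2.
Before y := 2*t: e < -2
Before e := 3*y: 3*y < -2
Before skip: 3*y < -2
Before y := b - 5: 3*b < 13
Answer: WP = 3*b < 13


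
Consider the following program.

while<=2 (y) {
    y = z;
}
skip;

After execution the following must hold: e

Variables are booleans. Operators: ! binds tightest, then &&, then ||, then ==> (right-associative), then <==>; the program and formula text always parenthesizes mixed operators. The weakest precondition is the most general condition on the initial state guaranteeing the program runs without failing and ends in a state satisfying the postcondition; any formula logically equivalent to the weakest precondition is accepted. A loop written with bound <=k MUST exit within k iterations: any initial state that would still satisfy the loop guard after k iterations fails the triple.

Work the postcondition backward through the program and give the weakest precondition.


Working backward. After the program, e must hold.
Before skip: e
Before the loop (bound <=2), unroll the exhaustion recursion (WP_0 = exit-now case; WP_j = one more guarded iteration, up to j = 2):
  WP_0: (!y) && e
  WP_1: (y ==> ((!z) && e)) && ((!y) ==> e)
  WP_2: (y ==> ((z ==> ((!z) && e)) && ((!z) ==> e))) && ((!y) ==> e)
So before the loop: (y ==> ((z ==> ((!z) && e)) && ((!z) ==> e))) && ((!y) ==> e)
Answer: WP = (y ==> ((z ==> ((!z) && e)) && ((!z) ==> e))) && ((!y) ==> e)


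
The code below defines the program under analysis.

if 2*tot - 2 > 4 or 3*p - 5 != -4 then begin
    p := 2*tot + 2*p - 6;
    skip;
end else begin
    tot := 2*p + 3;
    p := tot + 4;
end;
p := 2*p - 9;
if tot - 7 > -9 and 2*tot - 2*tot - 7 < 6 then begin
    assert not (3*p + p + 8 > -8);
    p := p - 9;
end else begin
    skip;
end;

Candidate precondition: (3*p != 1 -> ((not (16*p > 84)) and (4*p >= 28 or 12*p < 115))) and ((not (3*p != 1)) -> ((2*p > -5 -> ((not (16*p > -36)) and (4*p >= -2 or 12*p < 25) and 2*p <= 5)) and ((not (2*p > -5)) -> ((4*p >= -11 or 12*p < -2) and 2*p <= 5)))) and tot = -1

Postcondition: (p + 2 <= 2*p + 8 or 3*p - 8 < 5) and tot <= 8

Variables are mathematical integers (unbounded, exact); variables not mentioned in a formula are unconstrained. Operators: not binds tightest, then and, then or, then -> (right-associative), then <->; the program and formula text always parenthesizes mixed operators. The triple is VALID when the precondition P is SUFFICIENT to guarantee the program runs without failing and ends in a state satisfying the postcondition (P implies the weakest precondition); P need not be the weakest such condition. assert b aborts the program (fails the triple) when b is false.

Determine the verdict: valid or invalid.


Working backward. After the program, the postcondition (p + 2 <= 2*p + 8 or 3*p - 8 < 5) and tot <= 8 must hold; in canonical form it is (p >= -6 or 3*p < 13) and tot <= 8.
Then branch requires (not (4*p > -16)) and (p >= 3 or 3*p < 40) and tot <= 8; else branch requires (p >= -6 or 3*p < 13) and tot <= 8.
Before the if: (tot > -2 -> ((not (4*p > -16)) and (p >= 3 or 3*p < 40) and tot <= 8)) and ((not (tot > -2)) -> ((p >= -6 or 3*p < 13) and tot <= 8))
Before p := 2*p - 9: (tot > -2 -> ((not (8*p > 20)) and (2*p >= 12 or 6*p < 67) and tot <= 8)) and ((not (tot > -2)) -> ((2*p >= 3 or 6*p < 40) and tot <= 8))
Then branch requires (tot > -2 -> ((not (16*p + 16*tot > 68)) and (4*p + 4*tot >= 24 or 12*p + 12*tot < 103) and tot <= 8)) and ((not (tot > -2)) -> ((4*p + 4*tot >= 15 or 12*p + 12*tot < 76) and tot <= 8)); else branch requires (2*p > -5 -> ((not (16*p > -36)) and (4*p >= -2 or 12*p < 25) and 2*p <= 5)) and ((not (2*p > -5)) -> ((4*p >= -11 or 12*p < -2) and 2*p <= 5)).
Before the if: ((2*tot > 6 or 3*p != 1) -> ((tot > -2 -> ((not (16*p + 16*tot > 68)) and (4*p + 4*tot >= 24 or 12*p + 12*tot < 103) and tot <= 8)) and ((not (tot > -2)) -> ((4*p + 4*tot >= 15 or 12*p + 12*tot < 76) and tot <= 8)))) and ((not (2*tot > 6 or 3*p != 1)) -> ((2*p > -5 -> ((not (16*p > -36)) and (4*p >= -2 or 12*p < 25) and 2*p <= 5)) and ((not (2*p > -5)) -> ((4*p >= -11 or 12*p < -2) and 2*p <= 5))))
The weakest precondition is ((2*tot > 6 or 3*p != 1) -> ((tot > -2 -> ((not (16*p + 16*tot > 68)) and (4*p + 4*tot >= 24 or 12*p + 12*tot < 103) and tot <= 8)) and ((not (tot > -2)) -> ((4*p + 4*tot >= 15 or 12*p + 12*tot < 76) and tot <= 8)))) and ((not (2*tot > 6 or 3*p != 1)) -> ((2*p > -5 -> ((not (16*p > -36)) and (4*p >= -2 or 12*p < 25) and 2*p <= 5)) and ((not (2*p > -5)) -> ((4*p >= -11 or 12*p < -2) and 2*p <= 5)))).
Check whether (3*p != 1 -> ((not (16*p > 84)) and (4*p >= 28 or 12*p < 115))) and ((not (3*p != 1)) -> ((2*p > -5 -> ((not (16*p > -36)) and (4*p >= -2 or 12*p < 25) and 2*p <= 5)) and ((not (2*p > -5)) -> ((4*p >= -11 or 12*p < -2) and 2*p <= 5)))) and tot = -1 implies it.
Every state satisfying the precondition satisfies the weakest precondition: the implication holds.
Answer: valid


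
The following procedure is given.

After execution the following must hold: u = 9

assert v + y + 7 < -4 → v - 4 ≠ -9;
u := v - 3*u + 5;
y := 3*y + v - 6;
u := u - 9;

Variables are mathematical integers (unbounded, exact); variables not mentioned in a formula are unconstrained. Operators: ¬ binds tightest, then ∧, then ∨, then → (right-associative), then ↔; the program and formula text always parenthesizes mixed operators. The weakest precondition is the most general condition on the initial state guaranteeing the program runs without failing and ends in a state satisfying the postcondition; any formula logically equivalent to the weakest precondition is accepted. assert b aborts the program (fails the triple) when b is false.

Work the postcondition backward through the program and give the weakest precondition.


Working backward. After the program, u = 9 must hold.
Before u := u - 9: u = 18
Before y := 3*y + v - 6: u = 18
Before u := v - 3*u + 5: v = 3*u + 13
Before assert v + y + 7 < -4 → v - 4 ≠ -9: (v + y < -11 → v ≠ -5) ∧ v = 3*u + 13
Answer: WP = (v + y < -11 → v ≠ -5) ∧ v = 3*u + 13


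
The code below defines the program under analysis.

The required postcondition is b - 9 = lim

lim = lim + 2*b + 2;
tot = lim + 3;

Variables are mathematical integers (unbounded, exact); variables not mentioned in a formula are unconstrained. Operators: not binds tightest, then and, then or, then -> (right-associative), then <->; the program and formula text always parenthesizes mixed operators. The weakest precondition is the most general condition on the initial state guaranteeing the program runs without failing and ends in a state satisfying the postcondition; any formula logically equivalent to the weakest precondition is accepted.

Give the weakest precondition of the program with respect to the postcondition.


Working backward. After the program, the postcondition b - 9 = lim must hold; in canonical form it is b = lim + 9.
Before tot := lim + 3: b = lim + 9
Before lim := lim + 2*b + 2: b + lim = -11
Answer: WP = b + lim = -11


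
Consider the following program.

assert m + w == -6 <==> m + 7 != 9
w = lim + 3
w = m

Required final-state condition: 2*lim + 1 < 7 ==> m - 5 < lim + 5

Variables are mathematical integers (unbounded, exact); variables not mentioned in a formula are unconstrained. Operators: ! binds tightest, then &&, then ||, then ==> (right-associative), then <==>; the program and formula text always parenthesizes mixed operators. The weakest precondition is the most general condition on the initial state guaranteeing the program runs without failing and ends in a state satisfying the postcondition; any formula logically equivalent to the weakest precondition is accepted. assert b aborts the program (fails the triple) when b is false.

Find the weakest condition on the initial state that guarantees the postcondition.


Working backward. After the program, the postcondition 2*lim + 1 < 7 ==> m - 5 < lim + 5 must hold; in canonical form it is 2*lim < 6 ==> m < lim + 10.
Before w := m: 2*lim < 6 ==> m < lim + 10
Before w := lim + 3: 2*lim < 6 ==> m < lim + 10
Before assert m + w == -6 <==> m + 7 != 9: (m + w == -6 <==> m != 2) && (2*lim < 6 ==> m < lim + 10)
Answer: WP = (m + w == -6 <==> m != 2) && (2*lim < 6 ==> m < lim + 10)


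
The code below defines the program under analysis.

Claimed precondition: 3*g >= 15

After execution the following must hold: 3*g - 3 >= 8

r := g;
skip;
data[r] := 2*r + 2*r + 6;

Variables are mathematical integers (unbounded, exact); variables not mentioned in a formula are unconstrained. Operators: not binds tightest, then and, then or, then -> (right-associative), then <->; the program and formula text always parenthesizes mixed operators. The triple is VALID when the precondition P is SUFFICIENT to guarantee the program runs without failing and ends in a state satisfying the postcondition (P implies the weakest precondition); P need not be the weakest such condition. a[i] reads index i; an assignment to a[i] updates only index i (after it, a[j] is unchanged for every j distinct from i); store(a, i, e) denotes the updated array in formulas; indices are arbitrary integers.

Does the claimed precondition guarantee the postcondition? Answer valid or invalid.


Working backward. After the program, the postcondition 3*g - 3 >= 8 must hold; in canonical form it is 3*g >= 11.
Before data[r] := 2*r + 2*r + 6: 3*g >= 11
Before skip: 3*g >= 11
Before r := g: 3*g >= 11
The weakest precondition is 3*g >= 11.
Check whether 3*g >= 15 implies it.
Every state satisfying the precondition satisfies the weakest precondition: the implication holds.
Answer: valid


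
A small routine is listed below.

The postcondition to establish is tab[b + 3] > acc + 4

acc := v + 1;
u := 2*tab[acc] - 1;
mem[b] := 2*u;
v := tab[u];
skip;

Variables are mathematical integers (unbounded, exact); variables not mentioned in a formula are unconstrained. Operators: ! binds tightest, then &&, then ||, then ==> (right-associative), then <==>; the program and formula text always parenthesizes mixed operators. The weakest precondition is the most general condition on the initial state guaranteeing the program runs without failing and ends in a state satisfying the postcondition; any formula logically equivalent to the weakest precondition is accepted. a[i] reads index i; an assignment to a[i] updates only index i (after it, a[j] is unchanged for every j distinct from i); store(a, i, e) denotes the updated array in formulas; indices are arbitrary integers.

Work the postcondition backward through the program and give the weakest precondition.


Working backward. After the program, tab[b + 3] > acc + 4 must hold.
Before skip: tab[b + 3] > acc + 4
Before v := tab[u]: tab[b + 3] > acc + 4
Before mem[b] := 2*u: tab[b + 3] > acc + 4
Before u := 2*tab[acc] - 1: tab[b + 3] > acc + 4
Before acc := v + 1: tab[b + 3] > v + 5
Answer: WP = tab[b + 3] > v + 5


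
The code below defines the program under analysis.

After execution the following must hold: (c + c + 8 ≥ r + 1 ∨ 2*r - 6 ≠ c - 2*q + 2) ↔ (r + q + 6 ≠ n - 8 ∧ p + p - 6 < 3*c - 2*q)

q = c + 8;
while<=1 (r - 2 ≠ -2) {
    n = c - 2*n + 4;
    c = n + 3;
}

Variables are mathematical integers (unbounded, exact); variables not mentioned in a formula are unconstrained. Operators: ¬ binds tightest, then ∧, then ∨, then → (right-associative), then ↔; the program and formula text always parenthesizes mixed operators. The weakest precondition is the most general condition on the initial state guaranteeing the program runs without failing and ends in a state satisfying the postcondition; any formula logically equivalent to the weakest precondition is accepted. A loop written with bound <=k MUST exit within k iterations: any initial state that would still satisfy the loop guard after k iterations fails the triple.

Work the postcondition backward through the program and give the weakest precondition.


Working backward. After the program, the postcondition (c + c + 8 ≥ r + 1 ∨ 2*r - 6 ≠ c - 2*q + 2) ↔ (r + q + 6 ≠ n - 8 ∧ p + p - 6 < 3*c - 2*q) must hold; in canonical form it is (2*c ≥ r - 7 ∨ 2*q + 2*r ≠ c + 8) ↔ (q + r ≠ n - 14 ∧ 2*p + 2*q < 3*c + 6).
Before the loop (bound <=1), unroll the exhaustion recursion (WP_0 = exit-now case; WP_j = one more guarded iteration, up to j = 1):
  WP_0: (¬(r ≠ 0)) ∧ ((2*c ≥ r - 7 ∨ 2*q + 2*r ≠ c + 8) ↔ (q + r ≠ n - 14 ∧ 2*p + 2*q < 3*c + 6))
  WP_1: (r ≠ 0 → ((¬(r ≠ 0)) ∧ ((2*c ≥ 4*n + r - 21 ∨ 2*n + 2*q + 2*r ≠ c + 15) ↔ (2*n + q + r ≠ c - 10 ∧ 6*n + 2*p + 2*q < 3*c + 27)))) ∧ ((¬(r ≠ 0)) → ((2*c ≥ r - 7 ∨ 2*q + 2*r ≠ c + 8) ↔ (q + r ≠ n - 14 ∧ 2*p + 2*q < 3*c + 6)))
So before the loop: (r ≠ 0 → ((¬(r ≠ 0)) ∧ ((2*c ≥ 4*n + r - 21 ∨ 2*n + 2*q + 2*r ≠ c + 15) ↔ (2*n + q + r ≠ c - 10 ∧ 6*n + 2*p + 2*q < 3*c + 27)))) ∧ ((¬(r ≠ 0)) → ((2*c ≥ r - 7 ∨ 2*q + 2*r ≠ c + 8) ↔ (q + r ≠ n - 14 ∧ 2*p + 2*q < 3*c + 6)))
Before q := c + 8: (r ≠ 0 → ((¬(r ≠ 0)) ∧ ((2*c ≥ 4*n + r - 21 ∨ c + 2*n + 2*r ≠ -1) ↔ (2*n + r ≠ -18 ∧ 6*n + 2*p < c + 11)))) ∧ ((¬(r ≠ 0)) → ((2*c ≥ r - 7 ∨ c + 2*r ≠ -8) ↔ (c + r ≠ n - 22 ∧ 2*p < c - 10)))
Answer: WP = (r ≠ 0 → ((¬(r ≠ 0)) ∧ ((2*c ≥ 4*n + r - 21 ∨ c + 2*n + 2*r ≠ -1) ↔ (2*n + r ≠ -18 ∧ 6*n + 2*p < c + 11)))) ∧ ((¬(r ≠ 0)) → ((2*c ≥ r - 7 ∨ c + 2*r ≠ -8) ↔ (c + r ≠ n - 22 ∧ 2*p < c - 10)))


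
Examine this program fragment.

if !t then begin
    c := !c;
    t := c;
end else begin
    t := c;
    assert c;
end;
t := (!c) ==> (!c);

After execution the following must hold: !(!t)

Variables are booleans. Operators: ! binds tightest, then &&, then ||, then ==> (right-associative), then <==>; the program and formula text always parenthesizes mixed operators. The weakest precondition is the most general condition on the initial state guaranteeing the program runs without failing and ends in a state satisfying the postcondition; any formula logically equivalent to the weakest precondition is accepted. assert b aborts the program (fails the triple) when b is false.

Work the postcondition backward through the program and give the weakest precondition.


Working backward. After the program, the postcondition !(!t) must hold; in canonical form it is t.
Before t := (!c) ==> (!c): true
Then branch requires true; else branch requires c.
Before the if: t ==> c
Answer: WP = t ==> c
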